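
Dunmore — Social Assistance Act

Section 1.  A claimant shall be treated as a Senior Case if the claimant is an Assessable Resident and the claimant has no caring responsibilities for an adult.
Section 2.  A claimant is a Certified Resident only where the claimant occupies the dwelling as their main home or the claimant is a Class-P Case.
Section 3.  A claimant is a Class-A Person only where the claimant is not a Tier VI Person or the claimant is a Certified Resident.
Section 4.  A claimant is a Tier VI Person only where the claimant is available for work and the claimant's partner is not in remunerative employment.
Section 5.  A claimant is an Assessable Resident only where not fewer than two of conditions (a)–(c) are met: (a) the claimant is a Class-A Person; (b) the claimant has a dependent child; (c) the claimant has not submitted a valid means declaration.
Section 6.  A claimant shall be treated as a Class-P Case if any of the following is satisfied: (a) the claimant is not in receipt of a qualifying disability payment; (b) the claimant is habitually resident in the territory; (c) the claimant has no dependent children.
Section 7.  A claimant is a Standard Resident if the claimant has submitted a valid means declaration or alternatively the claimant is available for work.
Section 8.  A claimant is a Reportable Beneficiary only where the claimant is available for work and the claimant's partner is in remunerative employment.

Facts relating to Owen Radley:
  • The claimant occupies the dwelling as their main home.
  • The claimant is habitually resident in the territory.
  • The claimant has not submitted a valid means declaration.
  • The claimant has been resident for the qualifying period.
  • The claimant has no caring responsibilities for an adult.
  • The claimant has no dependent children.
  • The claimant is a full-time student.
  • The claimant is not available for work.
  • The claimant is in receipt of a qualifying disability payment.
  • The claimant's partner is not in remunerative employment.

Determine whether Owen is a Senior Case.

section 4 — Tier VI Person: [the claimant is available for work? no] AND [the claimant's partner is not in remunerative employment? yes] → not satisfied.
section 6 — Class-P Case: [the claimant is not in receipt of a qualifying disability payment? no] OR [the claimant is habitually resident in the territory? yes] OR [the claimant has no dependent children? yes] → satisfied.
section 2 — Certified Resident: [the claimant occupies the dwelling as their main home? yes] OR [Class-P Case (section 6)? yes] → satisfied.
section 3 — Class-A Person: [not a Tier VI Person (section 4)? yes] OR [Certified Resident (section 2)? yes] → satisfied.
section 5 — Assessable Resident: Class-A Person (section 3)? yes; the claimant has a dependent child? no; the claimant has not submitted a valid means declaration? yes — 2 of 3 hold (need ≥2) → satisfied.
section 1 — Senior Case: [Assessable Resident (section 5)? yes] AND [the claimant has no caring responsibilities for an adult? yes] → satisfied.

Yes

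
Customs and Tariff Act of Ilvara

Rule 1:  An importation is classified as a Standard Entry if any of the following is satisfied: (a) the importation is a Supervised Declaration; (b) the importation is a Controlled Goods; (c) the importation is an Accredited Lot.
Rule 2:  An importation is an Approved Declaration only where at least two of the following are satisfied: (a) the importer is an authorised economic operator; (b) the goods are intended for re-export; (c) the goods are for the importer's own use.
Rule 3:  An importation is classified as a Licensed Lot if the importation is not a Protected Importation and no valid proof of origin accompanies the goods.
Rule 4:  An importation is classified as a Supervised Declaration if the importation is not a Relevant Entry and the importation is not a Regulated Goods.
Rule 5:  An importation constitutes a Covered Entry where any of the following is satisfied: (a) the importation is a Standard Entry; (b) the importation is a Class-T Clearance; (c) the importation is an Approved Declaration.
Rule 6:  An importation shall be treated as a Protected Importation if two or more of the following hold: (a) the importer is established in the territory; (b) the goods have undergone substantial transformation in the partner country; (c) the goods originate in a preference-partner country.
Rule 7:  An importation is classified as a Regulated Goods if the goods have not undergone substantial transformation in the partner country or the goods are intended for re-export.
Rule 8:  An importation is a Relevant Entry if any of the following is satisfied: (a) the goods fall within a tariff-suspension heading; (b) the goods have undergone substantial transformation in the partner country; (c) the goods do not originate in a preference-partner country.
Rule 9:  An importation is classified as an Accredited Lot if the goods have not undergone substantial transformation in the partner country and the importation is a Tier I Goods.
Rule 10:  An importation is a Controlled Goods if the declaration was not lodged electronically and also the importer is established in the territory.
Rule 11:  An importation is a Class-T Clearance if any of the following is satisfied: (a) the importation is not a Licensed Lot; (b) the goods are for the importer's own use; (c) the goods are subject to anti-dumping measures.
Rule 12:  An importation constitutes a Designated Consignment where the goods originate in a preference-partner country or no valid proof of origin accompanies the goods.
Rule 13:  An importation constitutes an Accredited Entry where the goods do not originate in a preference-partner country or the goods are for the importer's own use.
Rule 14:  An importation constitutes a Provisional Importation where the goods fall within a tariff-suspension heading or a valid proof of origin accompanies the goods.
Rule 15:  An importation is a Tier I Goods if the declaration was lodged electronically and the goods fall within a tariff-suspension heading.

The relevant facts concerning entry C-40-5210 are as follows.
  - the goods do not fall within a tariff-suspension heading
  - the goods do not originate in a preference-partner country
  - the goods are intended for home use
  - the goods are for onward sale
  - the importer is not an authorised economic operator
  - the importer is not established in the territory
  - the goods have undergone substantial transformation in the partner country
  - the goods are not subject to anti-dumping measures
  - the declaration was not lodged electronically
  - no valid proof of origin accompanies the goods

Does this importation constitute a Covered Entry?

rule 8 — Relevant Entry: [the goods fall within a tariff-suspension heading? no] OR [the goods have undergone substantial transformation in the partner country? yes] OR [the goods do not originate in a preference-partner country? yes] → satisfied.
rule 7 — Regulated Goods: [the goods have not undergone substantial transformation in the partner country? no] OR [the goods are intended for re-export? no] → not satisfied.
rule 4 — Supervised Declaration: [not a Relevant Entry (rule 8)? no] AND [not a Regulated Goods (rule 7)? yes] → not satisfied.
rule 10 — Controlled Goods: [the declaration was not lodged electronically? yes] AND [the importer is established in the territory? no] → not satisfied.
rule 15 — Tier I Goods: [the declaration was lodged electronically? no] AND [the goods fall within a tariff-suspension heading? no] → not satisfied.
rule 9 — Accredited Lot: [the goods have not undergone substantial transformation in the partner country? no] AND [Tier I Goods (rule 15)? no] → not satisfied.
rule 1 — Standard Entry: [Supervised Declaration (rule 4)? no] OR [Controlled Goods (rule 10)? no] OR [Accredited Lot (rule 9)? no] → not satisfied.
rule 6 — Protected Importation: the importer is established in the territory? no; the goods have undergone substantial transformation in the partner country? yes; the goods originate in a preference-partner country? no — 1 of 3 hold (need ≥2) → not satisfied.
rule 3 — Licensed Lot: [not a Protected Importation (rule 6)? yes] AND [no valid proof of origin accompanies the goods? yes] → satisfied.
rule 11 — Class-T Clearance: [not a Licensed Lot (rule 3)? no] OR [the goods are for the importer's own use? no] OR [the goods are subject to anti-dumping measures? no] → not satisfied.
rule 2 — Approved Declaration: the importer is an authorised economic operator? no; the goods are intended for re-export? no; the goods are for the importer's own use? no — 0 of 3 hold (need ≥2) → not satisfied.
rule 5 — Covered Entry: [Standard Entry (rule 1)? no] OR [Class-T Clearance (rule 11)? no] OR [Approved Declaration (rule 2)? no] → not satisfied.

No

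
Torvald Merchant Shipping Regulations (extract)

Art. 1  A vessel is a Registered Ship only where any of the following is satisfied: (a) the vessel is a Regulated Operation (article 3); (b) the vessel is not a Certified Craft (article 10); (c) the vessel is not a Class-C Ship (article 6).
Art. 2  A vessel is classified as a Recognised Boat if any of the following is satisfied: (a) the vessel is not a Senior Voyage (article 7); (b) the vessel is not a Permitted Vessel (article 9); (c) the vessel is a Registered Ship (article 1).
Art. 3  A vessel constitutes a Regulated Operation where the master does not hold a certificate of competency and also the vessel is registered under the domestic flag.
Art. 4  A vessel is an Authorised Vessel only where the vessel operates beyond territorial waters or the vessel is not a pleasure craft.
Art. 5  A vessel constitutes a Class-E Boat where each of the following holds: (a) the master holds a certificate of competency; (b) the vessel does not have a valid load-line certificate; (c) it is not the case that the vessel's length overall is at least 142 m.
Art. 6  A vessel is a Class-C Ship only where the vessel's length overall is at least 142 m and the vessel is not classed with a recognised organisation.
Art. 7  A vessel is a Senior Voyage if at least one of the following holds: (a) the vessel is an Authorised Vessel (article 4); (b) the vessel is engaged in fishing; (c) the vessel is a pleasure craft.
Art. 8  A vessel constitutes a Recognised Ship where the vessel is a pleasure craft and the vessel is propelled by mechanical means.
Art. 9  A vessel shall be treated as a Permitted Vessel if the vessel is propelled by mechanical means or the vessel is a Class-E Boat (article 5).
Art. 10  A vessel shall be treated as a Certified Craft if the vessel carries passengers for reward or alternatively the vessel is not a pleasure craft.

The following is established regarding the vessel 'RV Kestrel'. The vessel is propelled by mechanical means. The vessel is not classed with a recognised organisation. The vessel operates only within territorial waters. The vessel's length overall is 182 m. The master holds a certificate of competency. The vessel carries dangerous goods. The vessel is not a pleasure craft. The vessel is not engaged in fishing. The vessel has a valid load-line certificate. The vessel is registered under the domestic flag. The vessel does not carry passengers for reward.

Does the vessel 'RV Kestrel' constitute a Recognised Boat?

Under article 4: the vessel operates beyond territorial waters? no; or the vessel is not a pleasure craft? yes. So the vessel is an Authorised Vessel.
Under article 7: Authorised Vessel (article 4)? yes; or the vessel is engaged in fishing? no; or the vessel is a pleasure craft? no. So the vessel is a Senior Voyage.
Under article 5: the master holds a certificate of competency? yes; and the vessel does not have a valid load-line certificate? no; and vessel's length overall: 182 m ≥ 142 m? yes, so negated condition no. So the vessel is not a Class-E Boat.
Under article 9: the vessel is propelled by mechanical means? yes; or Class-E Boat (article 5)? no. So the vessel is a Permitted Vessel.
Under article 3: the master does not hold a certificate of competency? no; and the vessel is registered under the domestic flag? yes. So the vessel is not a Regulated Operation.
Under article 10: the vessel carries passengers for reward? no; or the vessel is not a pleasure craft? yes. So the vessel is a Certified Craft.
Under article 6: vessel's length overall: 182 m ≥ 142 m? yes; and the vessel is not classed with a recognised organisation? yes. So the vessel is a Class-C Ship.
Under article 1: Regulated Operation (article 3)? no; or not a Certified Craft (article 10)? no; or not a Class-C Ship (article 6)? no. So the vessel is not a Registered Ship.
Under article 2: not a Senior Voyage (article 7)? no; or not a Permitted Vessel (article 9)? no; or Registered Ship (article 1)? no. So the vessel is not a Recognised Boat.

No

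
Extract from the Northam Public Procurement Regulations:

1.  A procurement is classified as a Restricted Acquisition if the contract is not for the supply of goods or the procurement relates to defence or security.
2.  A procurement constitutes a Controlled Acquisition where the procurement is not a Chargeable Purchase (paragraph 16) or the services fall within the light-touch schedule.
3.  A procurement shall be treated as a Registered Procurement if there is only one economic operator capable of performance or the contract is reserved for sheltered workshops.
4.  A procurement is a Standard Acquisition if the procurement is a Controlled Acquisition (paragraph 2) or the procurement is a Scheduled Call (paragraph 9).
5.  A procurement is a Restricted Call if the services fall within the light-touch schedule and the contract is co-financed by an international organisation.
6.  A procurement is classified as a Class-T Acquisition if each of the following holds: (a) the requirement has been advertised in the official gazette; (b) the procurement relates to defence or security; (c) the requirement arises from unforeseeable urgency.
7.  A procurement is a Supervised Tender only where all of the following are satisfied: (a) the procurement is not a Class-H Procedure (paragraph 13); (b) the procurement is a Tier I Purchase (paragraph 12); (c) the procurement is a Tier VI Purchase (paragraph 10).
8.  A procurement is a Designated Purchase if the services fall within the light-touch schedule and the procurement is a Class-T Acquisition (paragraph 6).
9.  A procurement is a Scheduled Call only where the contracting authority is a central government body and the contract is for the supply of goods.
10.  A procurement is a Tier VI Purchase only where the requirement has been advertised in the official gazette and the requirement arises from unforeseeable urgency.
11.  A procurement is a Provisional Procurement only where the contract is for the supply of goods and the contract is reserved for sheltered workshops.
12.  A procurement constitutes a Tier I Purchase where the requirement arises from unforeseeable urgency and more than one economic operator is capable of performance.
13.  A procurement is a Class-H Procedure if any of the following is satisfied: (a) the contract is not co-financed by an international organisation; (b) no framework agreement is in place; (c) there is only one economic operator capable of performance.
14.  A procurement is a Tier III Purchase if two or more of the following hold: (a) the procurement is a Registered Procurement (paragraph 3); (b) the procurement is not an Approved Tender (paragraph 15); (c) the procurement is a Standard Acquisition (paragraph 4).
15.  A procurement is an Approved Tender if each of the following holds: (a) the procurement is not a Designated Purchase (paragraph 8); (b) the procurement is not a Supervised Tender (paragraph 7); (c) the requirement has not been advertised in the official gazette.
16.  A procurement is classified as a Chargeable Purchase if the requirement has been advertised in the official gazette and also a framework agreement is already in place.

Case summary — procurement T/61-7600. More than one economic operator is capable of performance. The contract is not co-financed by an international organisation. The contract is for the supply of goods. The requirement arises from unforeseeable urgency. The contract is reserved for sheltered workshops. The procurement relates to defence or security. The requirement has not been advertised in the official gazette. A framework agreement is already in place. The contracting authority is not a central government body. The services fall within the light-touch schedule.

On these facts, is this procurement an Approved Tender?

Yes

paragraph 6 — Class-T Acquisition: [the requirement has been advertised in the official gazette? no] AND [the procurement relates to defence or security? yes] AND [the requirement arises from unforeseeable urgency? yes] → not satisfied.
paragraph 8 — Designated Purchase: [the services fall within the light-touch schedule? yes] AND [Class-T Acquisition (paragraph 6)? no] → not satisfied.
paragraph 13 — Class-H Procedure: [the contract is not co-financed by an international organisation? yes] OR [no framework agreement is in place? no] OR [there is only one economic operator capable of performance? no] → satisfied.
paragraph 12 — Tier I Purchase: [the requirement arises from unforeseeable urgency? yes] AND [more than one economic operator is capable of performance? yes] → satisfied.
paragraph 10 — Tier VI Purchase: [the requirement has been advertised in the official gazette? no] AND [the requirement arises from unforeseeable urgency? yes] → not satisfied.
paragraph 7 — Supervised Tender: [not a Class-H Procedure (paragraph 13)? no] AND [Tier I Purchase (paragraph 12)? yes] AND [Tier VI Purchase (paragraph 10)? no] → not satisfied.
paragraph 15 — Approved Tender: [not a Designated Purchase (paragraph 8)? yes] AND [not a Supervised Tender (paragraph 7)? yes] AND [the requirement has not been advertised in the official gazette? yes] → satisfied.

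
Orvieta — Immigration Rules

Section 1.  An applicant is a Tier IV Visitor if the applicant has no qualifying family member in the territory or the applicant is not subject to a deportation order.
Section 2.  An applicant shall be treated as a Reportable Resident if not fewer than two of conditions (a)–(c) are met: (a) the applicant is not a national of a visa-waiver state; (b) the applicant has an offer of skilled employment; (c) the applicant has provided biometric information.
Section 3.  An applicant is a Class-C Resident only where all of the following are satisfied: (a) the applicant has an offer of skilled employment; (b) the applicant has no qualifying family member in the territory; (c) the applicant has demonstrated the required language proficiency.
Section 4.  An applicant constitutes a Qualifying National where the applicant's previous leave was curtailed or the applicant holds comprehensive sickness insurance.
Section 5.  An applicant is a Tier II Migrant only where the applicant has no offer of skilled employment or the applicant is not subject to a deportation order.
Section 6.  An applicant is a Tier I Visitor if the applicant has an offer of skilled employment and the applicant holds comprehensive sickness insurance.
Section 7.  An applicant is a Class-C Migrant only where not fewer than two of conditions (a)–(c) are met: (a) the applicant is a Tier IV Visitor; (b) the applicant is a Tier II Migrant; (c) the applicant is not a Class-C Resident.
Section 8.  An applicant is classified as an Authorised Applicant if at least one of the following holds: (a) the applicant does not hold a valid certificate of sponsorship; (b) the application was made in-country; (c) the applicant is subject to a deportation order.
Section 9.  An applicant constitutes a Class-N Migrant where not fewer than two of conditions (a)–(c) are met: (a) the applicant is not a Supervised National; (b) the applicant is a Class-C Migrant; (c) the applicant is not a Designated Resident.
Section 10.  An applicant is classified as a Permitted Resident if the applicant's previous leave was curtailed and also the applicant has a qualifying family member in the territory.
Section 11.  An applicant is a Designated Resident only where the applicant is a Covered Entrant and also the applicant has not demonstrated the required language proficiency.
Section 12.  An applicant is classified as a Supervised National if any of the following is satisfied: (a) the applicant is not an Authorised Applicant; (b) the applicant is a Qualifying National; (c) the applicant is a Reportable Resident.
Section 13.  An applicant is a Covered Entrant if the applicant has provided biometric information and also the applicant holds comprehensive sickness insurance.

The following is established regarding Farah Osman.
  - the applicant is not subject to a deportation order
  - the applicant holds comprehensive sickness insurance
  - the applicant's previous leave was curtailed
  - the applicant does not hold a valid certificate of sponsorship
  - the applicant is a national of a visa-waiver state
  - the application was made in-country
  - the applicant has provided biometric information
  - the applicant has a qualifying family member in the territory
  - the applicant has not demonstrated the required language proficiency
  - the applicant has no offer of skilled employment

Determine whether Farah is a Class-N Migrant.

section 8 — Authorised Applicant: [the applicant does not hold a valid certificate of sponsorship? yes] OR [the application was made in-country? yes] OR [the applicant is subject to a deportation order? no] → satisfied.
section 4 — Qualifying National: [the applicant's previous leave was curtailed? yes] OR [the applicant holds comprehensive sickness insurance? yes] → satisfied.
section 2 — Reportable Resident: the applicant is not a national of a visa-waiver state? no; the applicant has an offer of skilled employment? no; the applicant has provided biometric information? yes — 1 of 3 hold (need ≥2) → not satisfied.
section 12 — Supervised National: [not an Authorised Applicant (section 8)? no] OR [Qualifying National (section 4)? yes] OR [Reportable Resident (section 2)? no] → satisfied.
section 1 — Tier IV Visitor: [the applicant has no qualifying family member in the territory? no] OR [the applicant is not subject to a deportation order? yes] → satisfied.
section 5 — Tier II Migrant: [the applicant has no offer of skilled employment? yes] OR [the applicant is not subject to a deportation order? yes] → satisfied.
section 3 — Class-C Resident: [the applicant has an offer of skilled employment? no] AND [the applicant has no qualifying family member in the territory? no] AND [the applicant has demonstrated the required language proficiency? no] → not satisfied.
section 7 — Class-C Migrant: Tier IV Visitor (section 1)? yes; Tier II Migrant (section 5)? yes; not a Class-C Resident (section 3)? yes — 3 of 3 hold (need ≥2) → satisfied.
section 13 — Covered Entrant: [the applicant has provided biometric information? yes] AND [the applicant holds comprehensive sickness insurance? yes] → satisfied.
section 11 — Designated Resident: [Covered Entrant (section 13)? yes] AND [the applicant has not demonstrated the required language proficiency? yes] → satisfied.
section 9 — Class-N Migrant: not a Supervised National (section 12)? no; Class-C Migrant (section 7)? yes; not a Designated Resident (section 11)? no — 1 of 3 hold (need ≥2) → not satisfied.

No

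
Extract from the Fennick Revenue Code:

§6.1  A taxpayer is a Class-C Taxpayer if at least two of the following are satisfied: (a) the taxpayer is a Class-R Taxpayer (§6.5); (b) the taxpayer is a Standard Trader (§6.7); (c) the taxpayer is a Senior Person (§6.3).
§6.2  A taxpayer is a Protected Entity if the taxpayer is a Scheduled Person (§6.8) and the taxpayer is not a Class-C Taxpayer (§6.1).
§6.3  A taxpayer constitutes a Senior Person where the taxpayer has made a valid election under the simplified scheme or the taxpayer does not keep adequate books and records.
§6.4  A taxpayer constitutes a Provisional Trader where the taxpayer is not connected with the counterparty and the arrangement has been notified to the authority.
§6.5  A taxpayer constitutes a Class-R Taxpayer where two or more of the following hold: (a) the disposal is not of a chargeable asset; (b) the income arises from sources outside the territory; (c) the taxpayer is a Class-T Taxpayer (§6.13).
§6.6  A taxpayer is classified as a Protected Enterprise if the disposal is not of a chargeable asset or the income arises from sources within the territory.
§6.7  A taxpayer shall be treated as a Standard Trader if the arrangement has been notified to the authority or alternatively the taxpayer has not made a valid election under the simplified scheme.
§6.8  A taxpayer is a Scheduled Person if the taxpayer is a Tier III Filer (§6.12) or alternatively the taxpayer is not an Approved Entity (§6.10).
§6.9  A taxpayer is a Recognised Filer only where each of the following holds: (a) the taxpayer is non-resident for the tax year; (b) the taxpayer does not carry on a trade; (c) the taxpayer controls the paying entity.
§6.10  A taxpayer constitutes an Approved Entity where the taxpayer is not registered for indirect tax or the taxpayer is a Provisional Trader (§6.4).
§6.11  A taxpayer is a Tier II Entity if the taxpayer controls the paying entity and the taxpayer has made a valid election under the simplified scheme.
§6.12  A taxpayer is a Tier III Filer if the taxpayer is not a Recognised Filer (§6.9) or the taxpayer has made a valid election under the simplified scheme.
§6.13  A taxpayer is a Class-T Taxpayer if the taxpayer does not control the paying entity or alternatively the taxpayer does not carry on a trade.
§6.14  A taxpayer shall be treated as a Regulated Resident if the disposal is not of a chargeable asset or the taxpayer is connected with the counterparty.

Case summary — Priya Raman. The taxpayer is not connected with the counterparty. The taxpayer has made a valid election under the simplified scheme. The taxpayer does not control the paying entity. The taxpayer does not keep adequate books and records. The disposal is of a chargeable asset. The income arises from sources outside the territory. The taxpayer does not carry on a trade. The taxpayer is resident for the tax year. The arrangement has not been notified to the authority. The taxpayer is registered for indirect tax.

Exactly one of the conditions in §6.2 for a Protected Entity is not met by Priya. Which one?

Class-C Taxpayer

§6.9 — Recognised Filer: [the taxpayer is non-resident for the tax year? no] AND [the taxpayer does not carry on a trade? yes] AND [the taxpayer controls the paying entity? no] → not satisfied.
§6.12 — Tier III Filer: [not a Recognised Filer (§6.9)? yes] OR [the taxpayer has made a valid election under the simplified scheme? yes] → satisfied.
§6.4 — Provisional Trader: [the taxpayer is not connected with the counterparty? yes] AND [the arrangement has been notified to the authority? no] → not satisfied.
§6.10 — Approved Entity: [the taxpayer is not registered for indirect tax? no] OR [Provisional Trader (§6.4)? no] → not satisfied.
§6.8 — Scheduled Person: [Tier III Filer (§6.12)? yes] OR [not an Approved Entity (§6.10)? yes] → satisfied.
§6.13 — Class-T Taxpayer: [the taxpayer does not control the paying entity? yes] OR [the taxpayer does not carry on a trade? yes] → satisfied.
§6.5 — Class-R Taxpayer: the disposal is not of a chargeable asset? no; the income arises from sources outside the territory? yes; Class-T Taxpayer (§6.13)? yes — 2 of 3 hold (need ≥2) → satisfied.
§6.7 — Standard Trader: [the arrangement has been notified to the authority? no] OR [the taxpayer has not made a valid election under the simplified scheme? no] → not satisfied.
§6.3 — Senior Person: [the taxpayer has made a valid election under the simplified scheme? yes] OR [the taxpayer does not keep adequate books and records? yes] → satisfied.
§6.1 — Class-C Taxpayer: Class-R Taxpayer (§6.5)? yes; Standard Trader (§6.7)? no; Senior Person (§6.3)? yes — 2 of 3 hold (need ≥2) → satisfied.
§6.2 — Protected Entity: [Scheduled Person (§6.8)? yes] AND [not a Class-C Taxpayer (§6.1)? no] → not satisfied.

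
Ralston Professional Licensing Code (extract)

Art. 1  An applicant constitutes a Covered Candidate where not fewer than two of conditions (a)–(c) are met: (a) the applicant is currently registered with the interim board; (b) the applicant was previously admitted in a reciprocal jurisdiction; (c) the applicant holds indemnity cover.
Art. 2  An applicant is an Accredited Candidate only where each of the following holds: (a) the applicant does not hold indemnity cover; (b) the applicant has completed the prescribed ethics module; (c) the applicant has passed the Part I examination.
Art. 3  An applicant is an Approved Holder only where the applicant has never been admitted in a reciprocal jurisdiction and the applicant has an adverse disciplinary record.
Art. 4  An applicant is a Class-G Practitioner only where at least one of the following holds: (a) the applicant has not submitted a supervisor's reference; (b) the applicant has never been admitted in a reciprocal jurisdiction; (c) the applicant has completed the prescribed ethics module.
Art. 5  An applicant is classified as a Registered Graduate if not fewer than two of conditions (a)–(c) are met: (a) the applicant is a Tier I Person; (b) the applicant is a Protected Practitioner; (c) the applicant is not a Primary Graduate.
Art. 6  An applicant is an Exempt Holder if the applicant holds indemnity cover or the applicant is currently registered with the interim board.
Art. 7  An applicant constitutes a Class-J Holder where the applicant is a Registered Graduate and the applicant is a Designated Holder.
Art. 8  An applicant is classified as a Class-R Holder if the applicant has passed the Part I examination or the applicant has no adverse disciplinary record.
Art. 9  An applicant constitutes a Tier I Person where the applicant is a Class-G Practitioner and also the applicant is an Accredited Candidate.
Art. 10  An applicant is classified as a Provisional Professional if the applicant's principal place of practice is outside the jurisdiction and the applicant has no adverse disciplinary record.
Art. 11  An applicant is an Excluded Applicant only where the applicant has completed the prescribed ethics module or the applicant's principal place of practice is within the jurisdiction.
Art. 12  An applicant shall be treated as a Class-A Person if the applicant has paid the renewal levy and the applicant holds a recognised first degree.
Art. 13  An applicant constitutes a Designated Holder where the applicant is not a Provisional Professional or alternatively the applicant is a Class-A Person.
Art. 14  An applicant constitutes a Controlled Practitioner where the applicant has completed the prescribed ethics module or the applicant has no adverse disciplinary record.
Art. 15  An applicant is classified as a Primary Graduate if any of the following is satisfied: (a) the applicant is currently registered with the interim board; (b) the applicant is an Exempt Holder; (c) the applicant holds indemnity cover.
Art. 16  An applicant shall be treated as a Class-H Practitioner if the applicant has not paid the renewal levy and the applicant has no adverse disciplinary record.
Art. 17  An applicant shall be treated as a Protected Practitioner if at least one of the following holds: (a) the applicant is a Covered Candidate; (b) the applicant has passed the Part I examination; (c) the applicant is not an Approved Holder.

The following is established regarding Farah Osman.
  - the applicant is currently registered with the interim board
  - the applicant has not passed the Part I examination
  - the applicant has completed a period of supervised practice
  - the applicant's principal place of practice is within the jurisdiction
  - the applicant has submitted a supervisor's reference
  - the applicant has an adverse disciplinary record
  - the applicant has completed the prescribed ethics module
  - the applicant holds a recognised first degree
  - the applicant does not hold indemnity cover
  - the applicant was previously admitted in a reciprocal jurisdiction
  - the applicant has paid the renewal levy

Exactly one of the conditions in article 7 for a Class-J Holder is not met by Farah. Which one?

article 4 — Class-G Practitioner: [the applicant has not submitted a supervisor's reference? no] OR [the applicant has never been admitted in a reciprocal jurisdiction? no] OR [the applicant has completed the prescribed ethics module? yes] → satisfied.
article 2 — Accredited Candidate: [the applicant does not hold indemnity cover? yes] AND [the applicant has completed the prescribed ethics module? yes] AND [the applicant has passed the Part I examination? no] → not satisfied.
article 9 — Tier I Person: [Class-G Practitioner (article 4)? yes] AND [Accredited Candidate (article 2)? no] → not satisfied.
article 1 — Covered Candidate: the applicant is currently registered with the interim board? yes; the applicant was previously admitted in a reciprocal jurisdiction? yes; the applicant holds indemnity cover? no — 2 of 3 hold (need ≥2) → satisfied.
article 3 — Approved Holder: [the applicant has never been admitted in a reciprocal jurisdiction? no] AND [the applicant has an adverse disciplinary record? yes] → not satisfied.
article 17 — Protected Practitioner: [Covered Candidate (article 1)? yes] OR [the applicant has passed the Part I examination? no] OR [not an Approved Holder (article 3)? yes] → satisfied.
article 6 — Exempt Holder: [the applicant holds indemnity cover? no] OR [the applicant is currently registered with the interim board? yes] → satisfied.
article 15 — Primary Graduate: [the applicant is currently registered with the interim board? yes] OR [Exempt Holder (article 6)? yes] OR [the applicant holds indemnity cover? no] → satisfied.
article 5 — Registered Graduate: Tier I Person (article 9)? no; Protected Practitioner (article 17)? yes; not a Primary Graduate (article 15)? no — 1 of 3 hold (need ≥2) → not satisfied.
article 10 — Provisional Professional: [the applicant's principal place of practice is outside the jurisdiction? no] AND [the applicant has no adverse disciplinary record? no] → not satisfied.
article 12 — Class-A Person: [the applicant has paid the renewal levy? yes] AND [the applicant holds a recognised first degree? yes] → satisfied.
article 13 — Designated Holder: [not a Provisional Professional (article 10)? yes] OR [Class-A Person (article 12)? yes] → satisfied.
article 7 — Class-J Holder: [Registered Graduate (article 5)? no] AND [Designated Holder (article 13)? yes] → not satisfied.

Registered Graduate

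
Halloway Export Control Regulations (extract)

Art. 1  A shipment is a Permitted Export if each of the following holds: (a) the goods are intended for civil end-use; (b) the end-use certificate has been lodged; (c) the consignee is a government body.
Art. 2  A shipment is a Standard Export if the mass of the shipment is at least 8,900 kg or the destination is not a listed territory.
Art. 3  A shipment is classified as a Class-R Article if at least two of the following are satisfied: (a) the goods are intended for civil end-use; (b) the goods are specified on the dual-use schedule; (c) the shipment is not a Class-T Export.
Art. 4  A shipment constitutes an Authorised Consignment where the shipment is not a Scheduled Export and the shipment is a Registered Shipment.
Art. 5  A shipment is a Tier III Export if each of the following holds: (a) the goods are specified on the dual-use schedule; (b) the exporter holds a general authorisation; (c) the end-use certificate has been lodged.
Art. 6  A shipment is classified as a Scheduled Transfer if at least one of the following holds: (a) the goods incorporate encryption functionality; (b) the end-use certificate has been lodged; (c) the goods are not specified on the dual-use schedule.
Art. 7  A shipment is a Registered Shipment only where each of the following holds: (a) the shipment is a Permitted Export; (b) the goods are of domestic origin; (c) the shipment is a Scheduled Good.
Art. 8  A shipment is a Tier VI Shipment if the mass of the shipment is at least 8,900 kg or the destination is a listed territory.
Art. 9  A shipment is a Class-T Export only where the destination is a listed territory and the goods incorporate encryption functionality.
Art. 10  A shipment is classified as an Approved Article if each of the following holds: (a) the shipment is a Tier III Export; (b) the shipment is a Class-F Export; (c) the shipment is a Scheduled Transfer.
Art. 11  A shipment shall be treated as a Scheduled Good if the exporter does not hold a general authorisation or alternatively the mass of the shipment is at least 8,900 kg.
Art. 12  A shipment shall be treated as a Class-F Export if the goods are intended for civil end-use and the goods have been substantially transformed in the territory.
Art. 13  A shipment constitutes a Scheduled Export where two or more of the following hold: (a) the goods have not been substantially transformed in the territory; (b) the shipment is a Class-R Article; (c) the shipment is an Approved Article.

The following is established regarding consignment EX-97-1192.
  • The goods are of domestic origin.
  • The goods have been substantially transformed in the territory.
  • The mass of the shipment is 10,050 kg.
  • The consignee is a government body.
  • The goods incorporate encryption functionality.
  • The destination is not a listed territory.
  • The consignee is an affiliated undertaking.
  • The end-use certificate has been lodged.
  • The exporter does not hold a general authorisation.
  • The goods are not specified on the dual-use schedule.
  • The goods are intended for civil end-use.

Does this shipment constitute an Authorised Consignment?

article 9 — Class-T Export: [the destination is a listed territory? no] AND [the goods incorporate encryption functionality? yes] → not satisfied.
article 3 — Class-R Article: the goods are intended for civil end-use? yes; the goods are specified on the dual-use schedule? no; not a Class-T Export (article 9)? yes — 2 of 3 hold (need ≥2) → satisfied.
article 5 — Tier III Export: [the goods are specified on the dual-use schedule? no] AND [the exporter holds a general authorisation? no] AND [the end-use certificate has been lodged? yes] → not satisfied.
article 12 — Class-F Export: [the goods are intended for civil end-use? yes] AND [the goods have been substantially transformed in the territory? yes] → satisfied.
article 6 — Scheduled Transfer: [the goods incorporate encryption functionality? yes] OR [the end-use certificate has been lodged? yes] OR [the goods are not specified on the dual-use schedule? yes] → satisfied.
article 10 — Approved Article: [Tier III Export (article 5)? no] AND [Class-F Export (article 12)? yes] AND [Scheduled Transfer (article 6)? yes] → not satisfied.
article 13 — Scheduled Export: the goods have not been substantially transformed in the territory? no; Class-R Article (article 3)? yes; Approved Article (article 10)? no — 1 of 3 hold (need ≥2) → not satisfied.
article 1 — Permitted Export: [the goods are intended for civil end-use? yes] AND [the end-use certificate has been lodged? yes] AND [the consignee is a government body? yes] → satisfied.
article 11 — Scheduled Good: [the exporter does not hold a general authorisation? yes] OR [mass of the shipment: 10,050 kg ≥ 8,900 kg? yes] → satisfied.
article 7 — Registered Shipment: [Permitted Export (article 1)? yes] AND [the goods are of domestic origin? yes] AND [Scheduled Good (article 11)? yes] → satisfied.
article 4 — Authorised Consignment: [not a Scheduled Export (article 13)? yes] AND [Registered Shipment (article 7)? yes] → satisfied.

Yes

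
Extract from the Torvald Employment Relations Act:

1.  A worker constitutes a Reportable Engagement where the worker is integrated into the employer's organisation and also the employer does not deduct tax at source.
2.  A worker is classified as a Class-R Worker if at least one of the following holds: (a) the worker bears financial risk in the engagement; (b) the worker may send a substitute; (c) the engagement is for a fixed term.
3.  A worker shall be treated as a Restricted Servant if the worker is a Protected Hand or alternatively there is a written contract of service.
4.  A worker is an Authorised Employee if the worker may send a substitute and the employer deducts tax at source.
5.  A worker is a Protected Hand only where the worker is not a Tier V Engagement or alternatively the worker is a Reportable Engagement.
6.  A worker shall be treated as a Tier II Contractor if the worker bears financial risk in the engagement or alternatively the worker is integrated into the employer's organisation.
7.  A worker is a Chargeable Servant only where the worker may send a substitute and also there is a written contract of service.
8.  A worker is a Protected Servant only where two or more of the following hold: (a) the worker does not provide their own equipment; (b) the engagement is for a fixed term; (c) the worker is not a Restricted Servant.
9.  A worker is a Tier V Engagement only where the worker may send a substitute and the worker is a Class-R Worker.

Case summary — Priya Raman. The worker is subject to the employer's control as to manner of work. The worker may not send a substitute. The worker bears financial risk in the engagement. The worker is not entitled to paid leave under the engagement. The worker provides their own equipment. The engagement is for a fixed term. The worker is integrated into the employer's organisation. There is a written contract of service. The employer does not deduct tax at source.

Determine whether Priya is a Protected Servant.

paragraph 2 — Class-R Worker: [the worker bears financial risk in the engagement? yes] OR [the worker may send a substitute? no] OR [the engagement is for a fixed term? yes] → satisfied.
paragraph 9 — Tier V Engagement: [the worker may send a substitute? no] AND [Class-R Worker (paragraph 2)? yes] → not satisfied.
paragraph 1 — Reportable Engagement: [the worker is integrated into the employer's organisation? yes] AND [the employer does not deduct tax at source? yes] → satisfied.
paragraph 5 — Protected Hand: [not a Tier V Engagement (paragraph 9)? yes] OR [Reportable Engagement (paragraph 1)? yes] → satisfied.
paragraph 3 — Restricted Servant: [Protected Hand (paragraph 5)? yes] OR [there is a written contract of service? yes] → satisfied.
paragraph 8 — Protected Servant: the worker does not provide their own equipment? no; the engagement is for a fixed term? yes; not a Restricted Servant (paragraph 3)? no — 1 of 3 hold (need ≥2) → not satisfied.

No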